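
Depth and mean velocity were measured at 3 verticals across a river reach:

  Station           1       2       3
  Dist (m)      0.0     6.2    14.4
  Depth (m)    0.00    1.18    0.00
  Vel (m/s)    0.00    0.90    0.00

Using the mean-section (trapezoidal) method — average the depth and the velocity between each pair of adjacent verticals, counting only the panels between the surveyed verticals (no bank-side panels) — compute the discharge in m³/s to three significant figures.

3.82 m³/s

Panel 1-2: Δb = 6.2 m, d̄ = (0.00+1.18)/2 = 0.59, v̄ = (0.00+0.90)/2 = 0.45 → q = 6.2×0.59×0.45 = 1.646 m³/s
Panel 2-3: Δb = 8.2 m, d̄ = (1.18+0.00)/2 = 0.59, v̄ = (0.90+0.00)/2 = 0.45 → q = 8.2×0.59×0.45 = 2.177 m³/s
Q = Σ q = 3.823 m³/s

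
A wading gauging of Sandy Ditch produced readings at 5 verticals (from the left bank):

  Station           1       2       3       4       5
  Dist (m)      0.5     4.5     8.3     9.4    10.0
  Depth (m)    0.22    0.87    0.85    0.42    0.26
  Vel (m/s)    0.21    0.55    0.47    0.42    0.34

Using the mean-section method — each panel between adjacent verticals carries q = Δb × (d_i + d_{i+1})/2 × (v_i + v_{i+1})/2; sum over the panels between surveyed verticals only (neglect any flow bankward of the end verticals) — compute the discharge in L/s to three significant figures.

2880 L/s

Panel 1-2: Δb = 4 m, d̄ = (0.22+0.87)/2 = 0.545, v̄ = (0.21+0.55)/2 = 0.38 → q = 4×0.545×0.38 = 0.8284 m³/s
Panel 2-3: Δb = 3.8 m, d̄ = (0.87+0.85)/2 = 0.86, v̄ = (0.55+0.47)/2 = 0.51 → q = 3.8×0.86×0.51 = 1.667 m³/s
Panel 3-4: Δb = 1.1 m, d̄ = (0.85+0.42)/2 = 0.635, v̄ = (0.47+0.42)/2 = 0.445 → q = 1.1×0.635×0.445 = 0.3108 m³/s
Panel 4-5: Δb = 0.6 m, d̄ = (0.42+0.26)/2 = 0.34, v̄ = (0.42+0.34)/2 = 0.38 → q = 0.6×0.34×0.38 = 0.07752 m³/s
Q = Σ q = 2.883 m³/s
= 2.883 × 1000 = 2883 L/s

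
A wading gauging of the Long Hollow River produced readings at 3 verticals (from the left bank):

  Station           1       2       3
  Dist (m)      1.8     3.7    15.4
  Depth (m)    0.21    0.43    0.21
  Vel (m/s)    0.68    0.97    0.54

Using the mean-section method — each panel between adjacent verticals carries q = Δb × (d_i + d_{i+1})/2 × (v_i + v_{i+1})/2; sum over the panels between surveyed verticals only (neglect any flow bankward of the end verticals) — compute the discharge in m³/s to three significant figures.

3.33 m³/s

Panel 1-2: Δb = 1.9 m, d̄ = (0.21+0.43)/2 = 0.32, v̄ = (0.68+0.97)/2 = 0.825 → q = 1.9×0.32×0.825 = 0.5016 m³/s
Panel 2-3: Δb = 11.7 m, d̄ = (0.43+0.21)/2 = 0.32, v̄ = (0.97+0.54)/2 = 0.755 → q = 11.7×0.32×0.755 = 2.827 m³/s
Q = Σ q = 3.328 m³/s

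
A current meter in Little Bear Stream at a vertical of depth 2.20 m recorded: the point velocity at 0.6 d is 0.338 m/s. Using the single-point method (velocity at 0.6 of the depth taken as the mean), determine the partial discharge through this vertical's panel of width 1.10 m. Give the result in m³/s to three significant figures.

0.818 m³/s

v̄ = v₀.₆ = 0.338 m/s
q = v̄ × d × w = 0.3380 × 2.20 × 1.10 = 0.8180 m³/s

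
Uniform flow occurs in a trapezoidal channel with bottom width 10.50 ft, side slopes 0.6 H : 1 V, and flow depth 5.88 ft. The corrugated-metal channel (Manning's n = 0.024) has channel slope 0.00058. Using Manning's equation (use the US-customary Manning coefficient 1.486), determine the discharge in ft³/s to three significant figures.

A = (b + z·y)·y = (10.50 + 0.6×5.88)×5.88 = 82.48 ft²
P = b + 2y√(1+z²) = 10.50 + 2×5.88×√(1+0.6²) = 24.21 ft
R = A/P = 82.48/24.21 = 3.406 ft
Q = (1.486/n)·A·R^(2/3)·S^(1/2) = (1.486/0.024) × 82.48 × 3.406^(2/3) × 0.00058^(1/2) = 278.5 ft³/s

278 ft³/s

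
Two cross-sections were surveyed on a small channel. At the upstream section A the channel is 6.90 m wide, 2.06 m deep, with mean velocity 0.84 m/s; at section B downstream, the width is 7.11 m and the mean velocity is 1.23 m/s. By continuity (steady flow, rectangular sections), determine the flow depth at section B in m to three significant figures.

1.37 m

Q = A₁V₁ = (6.90×2.06) × 0.84 = 11.94 m³/s
d₂ = Q/(b₂ V₂) = 11.94/(7.11×1.23) = 1.365 m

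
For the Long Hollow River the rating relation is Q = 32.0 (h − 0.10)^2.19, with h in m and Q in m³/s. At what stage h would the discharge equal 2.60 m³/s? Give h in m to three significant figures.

0.418 m

h − h₀ = (Q/C)^(1/b) = (2.60/32.0)^(1/2.19) = 0.3178 m
h = 0.10 + 0.3178 = 0.4178 m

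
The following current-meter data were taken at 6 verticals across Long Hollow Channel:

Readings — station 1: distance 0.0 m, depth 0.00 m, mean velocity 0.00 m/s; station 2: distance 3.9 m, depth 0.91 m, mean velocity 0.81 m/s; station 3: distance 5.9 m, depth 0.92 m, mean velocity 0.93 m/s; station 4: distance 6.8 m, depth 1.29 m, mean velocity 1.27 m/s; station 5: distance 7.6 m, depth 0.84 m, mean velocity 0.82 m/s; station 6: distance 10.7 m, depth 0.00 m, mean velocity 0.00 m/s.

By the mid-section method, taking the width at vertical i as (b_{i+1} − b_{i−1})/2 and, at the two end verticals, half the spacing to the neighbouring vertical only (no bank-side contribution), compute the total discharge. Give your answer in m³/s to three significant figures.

6.15 m³/s

w_2 = (5.9 − 0.0)/2 = 2.95 m; q_2 = 0.81 × 0.91 × 2.95 = 2.174 m³/s
w_3 = (6.8 − 3.9)/2 = 1.45 m; q_3 = 0.93 × 0.92 × 1.45 = 1.241 m³/s
w_4 = (7.6 − 5.9)/2 = 0.85 m; q_4 = 1.27 × 1.29 × 0.85 = 1.393 m³/s
w_5 = (10.7 − 6.8)/2 = 1.95 m; q_5 = 0.82 × 0.84 × 1.95 = 1.343 m³/s
Stations 1, 6 contribute zero (depth or velocity is 0).
Q = Σ qᵢ = 6.151 m³/s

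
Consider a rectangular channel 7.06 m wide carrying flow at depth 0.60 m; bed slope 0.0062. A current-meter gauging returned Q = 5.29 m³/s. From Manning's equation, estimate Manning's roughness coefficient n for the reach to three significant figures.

0.0404

A = b·y = 7.06 × 0.60 = 4.236 m²
P = b + 2y = 7.06 + 2×0.60 = 8.260 m
R = A/P = 4.236/8.260 = 0.5128 m
n = (1/Q)·A·R^(2/3)·S^(1/2) = (1/5.29) × 4.236 × 0.6407 × 0.07874 = 0.04040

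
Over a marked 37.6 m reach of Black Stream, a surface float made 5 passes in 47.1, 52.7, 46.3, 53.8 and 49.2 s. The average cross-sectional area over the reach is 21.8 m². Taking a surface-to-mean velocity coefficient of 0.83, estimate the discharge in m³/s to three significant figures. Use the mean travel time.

t̄ = (47.1 + 52.7 + 46.3 + 53.8 + 49.2) / 5 = 49.82 s
v_surface = L / t̄ = 37.6 / 49.82 = 0.7547 m/s
v_mean = 0.83 × 0.7547 = 0.6264 m/s
Q = A × v_mean = 21.8 × 0.6264 = 13.66 m³/s

13.7 m³/s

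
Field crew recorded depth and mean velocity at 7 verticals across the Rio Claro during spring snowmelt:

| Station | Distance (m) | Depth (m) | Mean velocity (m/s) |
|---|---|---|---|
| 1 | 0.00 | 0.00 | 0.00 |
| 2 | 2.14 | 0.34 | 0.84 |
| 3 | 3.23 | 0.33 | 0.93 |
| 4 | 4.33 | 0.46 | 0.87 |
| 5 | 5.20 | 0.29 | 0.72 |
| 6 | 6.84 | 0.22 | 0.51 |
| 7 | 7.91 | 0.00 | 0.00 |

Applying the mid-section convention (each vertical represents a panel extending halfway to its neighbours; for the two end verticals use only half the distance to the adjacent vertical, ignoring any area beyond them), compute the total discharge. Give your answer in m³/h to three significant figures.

w_2 = (3.23 − 0.00)/2 = 1.615 m; q_2 = 0.84 × 0.34 × 1.615 = 0.4612 m³/s
w_3 = (4.33 − 2.14)/2 = 1.095 m; q_3 = 0.93 × 0.33 × 1.095 = 0.3361 m³/s
w_4 = (5.20 − 3.23)/2 = 0.985 m; q_4 = 0.87 × 0.46 × 0.985 = 0.3942 m³/s
w_5 = (6.84 − 4.33)/2 = 1.255 m; q_5 = 0.72 × 0.29 × 1.255 = 0.2620 m³/s
w_6 = (7.91 − 5.20)/2 = 1.355 m; q_6 = 0.51 × 0.22 × 1.355 = 0.1520 m³/s
Stations 1, 7 contribute zero (depth or velocity is 0).
Q = Σ qᵢ = 1.606 m³/s
= 1.606 × 3600 = 5780 m³/h

5780 m³/h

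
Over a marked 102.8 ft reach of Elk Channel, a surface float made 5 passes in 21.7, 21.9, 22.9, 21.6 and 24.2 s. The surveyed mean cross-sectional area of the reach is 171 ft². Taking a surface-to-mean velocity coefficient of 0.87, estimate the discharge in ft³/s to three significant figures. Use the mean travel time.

t̄ = (21.7 + 21.9 + 22.9 + 21.6 + 24.2) / 5 = 22.46 s
v_surface = L / t̄ = 102.8 / 22.46 = 4.577 ft/s
v_mean = 0.87 × 4.577 = 3.982 ft/s
Q = A × v_mean = 171 × 3.982 = 680.9 ft³/s

681 ft³/s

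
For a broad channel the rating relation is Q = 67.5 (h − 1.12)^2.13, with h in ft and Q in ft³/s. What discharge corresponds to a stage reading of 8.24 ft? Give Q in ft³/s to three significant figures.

4420 ft³/s

Q = 67.5 × (8.24 − 1.12)^2.13 = 67.5 × 7.12^2.13 = 4417 ft³/s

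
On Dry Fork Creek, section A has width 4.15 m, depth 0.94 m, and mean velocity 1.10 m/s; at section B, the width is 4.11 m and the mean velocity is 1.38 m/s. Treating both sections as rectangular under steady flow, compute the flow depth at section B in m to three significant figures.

0.757 m

Q = A₁V₁ = (4.15×0.94) × 1.10 = 4.291 m³/s
d₂ = Q/(b₂ V₂) = 4.291/(4.11×1.38) = 0.7566 m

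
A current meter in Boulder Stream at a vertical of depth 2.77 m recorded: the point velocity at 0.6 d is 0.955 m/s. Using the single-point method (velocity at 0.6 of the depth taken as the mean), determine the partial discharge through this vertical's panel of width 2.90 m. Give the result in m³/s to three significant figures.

7.67 m³/s

v̄ = v₀.₆ = 0.955 m/s
q = v̄ × d × w = 0.9550 × 2.77 × 2.90 = 7.672 m³/s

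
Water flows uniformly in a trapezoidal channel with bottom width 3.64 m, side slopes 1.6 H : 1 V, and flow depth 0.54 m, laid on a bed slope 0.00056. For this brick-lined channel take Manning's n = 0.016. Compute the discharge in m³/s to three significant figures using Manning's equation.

2.04 m³/s

A = (b + z·y)·y = (3.64 + 1.6×0.54)×0.54 = 2.432 m²
P = b + 2y√(1+z²) = 3.64 + 2×0.54×√(1+1.6²) = 5.678 m
R = A/P = 2.432/5.678 = 0.4284 m
Q = (1/n)·A·R^(2/3)·S^(1/2) = (1/0.016) × 2.432 × 0.4284^(2/3) × 0.00056^(1/2) = 2.044 m³/s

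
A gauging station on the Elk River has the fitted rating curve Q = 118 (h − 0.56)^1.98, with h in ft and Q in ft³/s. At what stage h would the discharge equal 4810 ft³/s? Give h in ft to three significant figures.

7.07 ft

h − h₀ = (Q/C)^(1/b) = (4810/118)^(1/1.98) = 6.505 ft
h = 0.56 + 6.505 = 7.065 ft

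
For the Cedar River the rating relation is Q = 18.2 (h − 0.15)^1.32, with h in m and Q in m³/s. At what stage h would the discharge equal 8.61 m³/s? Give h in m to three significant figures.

h − h₀ = (Q/C)^(1/b) = (8.61/18.2)^(1/1.32) = 0.5672 m
h = 0.15 + 0.5672 = 0.7172 m

0.717 m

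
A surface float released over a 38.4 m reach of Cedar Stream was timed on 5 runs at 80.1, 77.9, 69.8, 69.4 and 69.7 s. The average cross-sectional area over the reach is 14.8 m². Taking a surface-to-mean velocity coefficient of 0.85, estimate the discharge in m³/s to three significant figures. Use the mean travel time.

6.58 m³/s

t̄ = (80.1 + 77.9 + 69.8 + 69.4 + 69.7) / 5 = 73.38 s
v_surface = L / t̄ = 38.4 / 73.38 = 0.5233 m/s
v_mean = 0.85 × 0.5233 = 0.4448 m/s
Q = A × v_mean = 14.8 × 0.4448 = 6.583 m³/s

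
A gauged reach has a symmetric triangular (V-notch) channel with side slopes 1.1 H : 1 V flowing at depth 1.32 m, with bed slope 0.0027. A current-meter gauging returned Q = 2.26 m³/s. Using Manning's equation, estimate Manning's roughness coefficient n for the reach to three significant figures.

A = z·y² = 1.1×1.32² = 1.917 m²
P = 2y√(1+z²) = 2×1.32×√(1+1.1²) = 3.925 m
R = A/P = 1.917/3.925 = 0.4884 m
n = (1/Q)·A·R^(2/3)·S^(1/2) = (1/2.26) × 1.917 × 0.6201 × 0.05196 = 0.02733

0.0273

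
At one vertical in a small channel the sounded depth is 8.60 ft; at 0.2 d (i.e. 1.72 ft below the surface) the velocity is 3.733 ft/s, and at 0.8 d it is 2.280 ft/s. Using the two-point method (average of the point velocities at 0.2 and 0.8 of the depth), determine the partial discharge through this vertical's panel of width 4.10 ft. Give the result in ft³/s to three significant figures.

v̄ = (3.733 + 2.280) / 2 = 3.007 ft/s
q = v̄ × d × w = 3.007 × 8.60 × 4.10 = 106.0 ft³/s

106 ft³/s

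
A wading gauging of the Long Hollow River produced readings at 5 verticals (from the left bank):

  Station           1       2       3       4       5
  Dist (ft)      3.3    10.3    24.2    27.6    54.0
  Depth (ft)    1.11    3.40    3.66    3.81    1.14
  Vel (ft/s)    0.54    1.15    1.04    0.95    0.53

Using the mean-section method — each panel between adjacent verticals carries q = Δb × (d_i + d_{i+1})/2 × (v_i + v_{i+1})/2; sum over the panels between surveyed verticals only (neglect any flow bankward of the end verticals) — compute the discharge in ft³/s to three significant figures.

128 ft³/s

Panel 1-2: Δb = 7 ft, d̄ = (1.11+3.40)/2 = 2.255, v̄ = (0.54+1.15)/2 = 0.845 → q = 7×2.255×0.845 = 13.34 ft³/s
Panel 2-3: Δb = 13.9 ft, d̄ = (3.40+3.66)/2 = 3.53, v̄ = (1.15+1.04)/2 = 1.095 → q = 13.9×3.53×1.095 = 53.73 ft³/s
Panel 3-4: Δb = 3.4 ft, d̄ = (3.66+3.81)/2 = 3.735, v̄ = (1.04+0.95)/2 = 0.995 → q = 3.4×3.735×0.995 = 12.64 ft³/s
Panel 4-5: Δb = 26.4 ft, d̄ = (3.81+1.14)/2 = 2.475, v̄ = (0.95+0.53)/2 = 0.74 → q = 26.4×2.475×0.74 = 48.35 ft³/s
Q = Σ q = 128.1 ft³/s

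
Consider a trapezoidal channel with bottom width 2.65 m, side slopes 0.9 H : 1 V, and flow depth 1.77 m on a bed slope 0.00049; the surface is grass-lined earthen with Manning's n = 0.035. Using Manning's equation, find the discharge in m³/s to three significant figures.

A = (b + z·y)·y = (2.65 + 0.9×1.77)×1.77 = 7.510 m²
P = b + 2y√(1+z²) = 2.65 + 2×1.77×√(1+0.9²) = 7.413 m
R = A/P = 7.510/7.413 = 1.013 m
Q = (1/n)·A·R^(2/3)·S^(1/2) = (1/0.035) × 7.510 × 1.013^(2/3) × 0.00049^(1/2) = 4.791 m³/s

4.79 m³/s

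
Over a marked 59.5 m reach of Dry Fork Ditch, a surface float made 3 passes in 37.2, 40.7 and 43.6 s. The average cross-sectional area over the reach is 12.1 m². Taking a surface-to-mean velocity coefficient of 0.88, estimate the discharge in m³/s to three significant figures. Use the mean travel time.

t̄ = (37.2 + 40.7 + 43.6) / 3 = 40.5 s
v_surface = L / t̄ = 59.5 / 40.5 = 1.469 m/s
v_mean = 0.88 × 1.469 = 1.293 m/s
Q = A × v_mean = 12.1 × 1.293 = 15.64 m³/s

15.6 m³/s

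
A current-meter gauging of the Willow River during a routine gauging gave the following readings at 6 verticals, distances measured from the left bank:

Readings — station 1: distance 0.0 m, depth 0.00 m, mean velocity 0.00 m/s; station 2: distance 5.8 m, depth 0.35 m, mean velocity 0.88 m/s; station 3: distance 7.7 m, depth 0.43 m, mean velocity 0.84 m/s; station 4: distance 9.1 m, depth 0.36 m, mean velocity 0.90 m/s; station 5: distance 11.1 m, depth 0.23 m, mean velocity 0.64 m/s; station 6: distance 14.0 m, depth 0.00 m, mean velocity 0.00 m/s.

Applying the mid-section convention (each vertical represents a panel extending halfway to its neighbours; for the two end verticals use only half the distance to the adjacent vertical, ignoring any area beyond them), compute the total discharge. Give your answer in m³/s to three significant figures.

2.69 m³/s

w_2 = (7.7 − 0.0)/2 = 3.85 m; q_2 = 0.88 × 0.35 × 3.85 = 1.186 m³/s
w_3 = (9.1 − 5.8)/2 = 1.65 m; q_3 = 0.84 × 0.43 × 1.65 = 0.5960 m³/s
w_4 = (11.1 − 7.7)/2 = 1.7 m; q_4 = 0.90 × 0.36 × 1.7 = 0.5508 m³/s
w_5 = (14.0 − 9.1)/2 = 2.45 m; q_5 = 0.64 × 0.23 × 2.45 = 0.3606 m³/s
Stations 1, 6 contribute zero (depth or velocity is 0).
Q = Σ qᵢ = 2.693 m³/s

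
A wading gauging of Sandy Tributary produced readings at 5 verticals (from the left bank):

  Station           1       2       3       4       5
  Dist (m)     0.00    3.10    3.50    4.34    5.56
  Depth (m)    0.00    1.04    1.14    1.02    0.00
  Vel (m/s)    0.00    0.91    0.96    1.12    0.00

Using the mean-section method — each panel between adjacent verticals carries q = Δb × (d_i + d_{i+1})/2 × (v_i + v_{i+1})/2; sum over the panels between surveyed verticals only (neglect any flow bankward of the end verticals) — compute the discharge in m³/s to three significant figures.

2.43 m³/s

Panel 1-2: Δb = 3.1 m, d̄ = (0.00+1.04)/2 = 0.52, v̄ = (0.00+0.91)/2 = 0.455 → q = 3.1×0.52×0.455 = 0.7335 m³/s
Panel 2-3: Δb = 0.4 m, d̄ = (1.04+1.14)/2 = 1.09, v̄ = (0.91+0.96)/2 = 0.935 → q = 0.4×1.09×0.935 = 0.4077 m³/s
Panel 3-4: Δb = 0.84 m, d̄ = (1.14+1.02)/2 = 1.08, v̄ = (0.96+1.12)/2 = 1.04 → q = 0.84×1.08×1.04 = 0.9435 m³/s
Panel 4-5: Δb = 1.22 m, d̄ = (1.02+0.00)/2 = 0.51, v̄ = (1.12+0.00)/2 = 0.56 → q = 1.22×0.51×0.56 = 0.3484 m³/s
Q = Σ q = 2.433 m³/s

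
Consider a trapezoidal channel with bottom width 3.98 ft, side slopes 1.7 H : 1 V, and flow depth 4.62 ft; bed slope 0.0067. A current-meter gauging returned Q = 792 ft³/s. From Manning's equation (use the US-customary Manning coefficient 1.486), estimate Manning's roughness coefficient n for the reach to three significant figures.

A = (b + z·y)·y = (3.98 + 1.7×4.62)×4.62 = 54.67 ft²
P = b + 2y√(1+z²) = 3.98 + 2×4.62×√(1+1.7²) = 22.20 ft
R = A/P = 54.67/22.20 = 2.462 ft
n = (1.486/Q)·A·R^(2/3)·S^(1/2) = (1.486/792) × 54.67 × 1.823 × 0.08185 = 0.01531

0.0153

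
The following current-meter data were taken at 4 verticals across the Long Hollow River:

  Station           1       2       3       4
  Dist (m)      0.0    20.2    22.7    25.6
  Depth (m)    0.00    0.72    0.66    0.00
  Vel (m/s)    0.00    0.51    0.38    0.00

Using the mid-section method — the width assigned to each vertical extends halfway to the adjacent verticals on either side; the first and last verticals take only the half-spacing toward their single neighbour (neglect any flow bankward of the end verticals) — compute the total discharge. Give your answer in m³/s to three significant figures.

4.84 m³/s

w_2 = (22.7 − 0.0)/2 = 11.35 m; q_2 = 0.51 × 0.72 × 11.35 = 4.168 m³/s
w_3 = (25.6 − 20.2)/2 = 2.7 m; q_3 = 0.38 × 0.66 × 2.7 = 0.6772 m³/s
Stations 1, 4 contribute zero (depth or velocity is 0).
Q = Σ qᵢ = 4.845 m³/s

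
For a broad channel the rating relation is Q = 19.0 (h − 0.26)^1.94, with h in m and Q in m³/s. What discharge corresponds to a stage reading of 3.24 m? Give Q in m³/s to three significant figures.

Q = 19.0 × (3.24 − 0.26)^1.94 = 19.0 × 2.98^1.94 = 158.0 m³/s

158 m³/s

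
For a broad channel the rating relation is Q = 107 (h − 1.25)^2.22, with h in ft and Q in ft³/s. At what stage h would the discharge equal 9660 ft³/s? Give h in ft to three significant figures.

8.85 ft

h − h₀ = (Q/C)^(1/b) = (9660/107)^(1/2.22) = 7.601 ft
h = 1.25 + 7.601 = 8.851 ft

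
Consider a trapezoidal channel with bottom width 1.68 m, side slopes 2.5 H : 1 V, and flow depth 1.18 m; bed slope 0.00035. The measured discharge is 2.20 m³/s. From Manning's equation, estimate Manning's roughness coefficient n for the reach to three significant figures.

0.0359

A = (b + z·y)·y = (1.68 + 2.5×1.18)×1.18 = 5.463 m²
P = b + 2y√(1+z²) = 1.68 + 2×1.18×√(1+2.5²) = 8.034 m
R = A/P = 5.463/8.034 = 0.6800 m
n = (1/Q)·A·R^(2/3)·S^(1/2) = (1/2.20) × 5.463 × 0.7733 × 0.01871 = 0.03593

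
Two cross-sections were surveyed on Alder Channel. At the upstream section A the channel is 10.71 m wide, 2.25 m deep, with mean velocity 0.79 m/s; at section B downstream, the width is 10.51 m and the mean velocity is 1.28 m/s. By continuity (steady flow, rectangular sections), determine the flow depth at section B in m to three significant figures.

Q = A₁V₁ = (10.71×2.25) × 0.79 = 19.04 m³/s
d₂ = Q/(b₂ V₂) = 19.04/(10.51×1.28) = 1.415 m

1.42 m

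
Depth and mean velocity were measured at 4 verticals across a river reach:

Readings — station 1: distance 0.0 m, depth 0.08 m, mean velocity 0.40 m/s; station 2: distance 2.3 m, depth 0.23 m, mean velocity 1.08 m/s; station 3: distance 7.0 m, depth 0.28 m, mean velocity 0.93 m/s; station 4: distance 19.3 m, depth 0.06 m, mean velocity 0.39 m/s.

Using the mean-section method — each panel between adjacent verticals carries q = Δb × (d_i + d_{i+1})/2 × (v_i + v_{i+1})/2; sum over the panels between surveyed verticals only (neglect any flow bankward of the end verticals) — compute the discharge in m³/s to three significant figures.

Panel 1-2: Δb = 2.3 m, d̄ = (0.08+0.23)/2 = 0.155, v̄ = (0.40+1.08)/2 = 0.74 → q = 2.3×0.155×0.74 = 0.2638 m³/s
Panel 2-3: Δb = 4.7 m, d̄ = (0.23+0.28)/2 = 0.255, v̄ = (1.08+0.93)/2 = 1.005 → q = 4.7×0.255×1.005 = 1.204 m³/s
Panel 3-4: Δb = 12.3 m, d̄ = (0.28+0.06)/2 = 0.17, v̄ = (0.93+0.39)/2 = 0.66 → q = 12.3×0.17×0.66 = 1.380 m³/s
Q = Σ q = 2.848 m³/s

2.85 m³/s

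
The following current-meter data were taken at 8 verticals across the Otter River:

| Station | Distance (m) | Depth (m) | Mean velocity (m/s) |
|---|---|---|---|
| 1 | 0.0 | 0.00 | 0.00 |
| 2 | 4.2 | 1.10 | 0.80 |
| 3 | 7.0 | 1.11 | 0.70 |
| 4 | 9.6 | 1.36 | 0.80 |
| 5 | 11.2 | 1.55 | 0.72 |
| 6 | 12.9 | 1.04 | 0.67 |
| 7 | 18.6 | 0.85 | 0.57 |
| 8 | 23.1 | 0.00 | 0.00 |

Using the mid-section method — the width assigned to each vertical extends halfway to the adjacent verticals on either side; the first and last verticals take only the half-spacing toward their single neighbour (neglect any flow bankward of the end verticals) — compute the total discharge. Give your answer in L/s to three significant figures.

w_2 = (7.0 − 0.0)/2 = 3.5 m; q_2 = 0.80 × 1.10 × 3.5 = 3.080 m³/s
w_3 = (9.6 − 4.2)/2 = 2.7 m; q_3 = 0.70 × 1.11 × 2.7 = 2.098 m³/s
w_4 = (11.2 − 7.0)/2 = 2.1 m; q_4 = 0.80 × 1.36 × 2.1 = 2.285 m³/s
w_5 = (12.9 − 9.6)/2 = 1.65 m; q_5 = 0.72 × 1.55 × 1.65 = 1.841 m³/s
w_6 = (18.6 − 11.2)/2 = 3.7 m; q_6 = 0.67 × 1.04 × 3.7 = 2.578 m³/s
w_7 = (23.1 − 12.9)/2 = 5.1 m; q_7 = 0.57 × 0.85 × 5.1 = 2.471 m³/s
Stations 1, 8 contribute zero (depth or velocity is 0).
Q = Σ qᵢ = 14.35 m³/s
= 14.35 × 1000 = 14350 L/s

14400 L/s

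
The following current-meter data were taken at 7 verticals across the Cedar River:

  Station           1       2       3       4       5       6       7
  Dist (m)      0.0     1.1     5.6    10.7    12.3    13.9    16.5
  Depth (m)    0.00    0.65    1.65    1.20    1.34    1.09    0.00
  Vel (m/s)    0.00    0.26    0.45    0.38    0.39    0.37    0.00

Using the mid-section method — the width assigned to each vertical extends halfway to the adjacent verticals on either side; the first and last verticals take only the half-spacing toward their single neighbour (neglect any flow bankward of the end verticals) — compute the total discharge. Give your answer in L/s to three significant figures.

w_2 = (5.6 − 0.0)/2 = 2.8 m; q_2 = 0.26 × 0.65 × 2.8 = 0.4732 m³/s
w_3 = (10.7 − 1.1)/2 = 4.8 m; q_3 = 0.45 × 1.65 × 4.8 = 3.564 m³/s
w_4 = (12.3 − 5.6)/2 = 3.35 m; q_4 = 0.38 × 1.20 × 3.35 = 1.528 m³/s
w_5 = (13.9 − 10.7)/2 = 1.6 m; q_5 = 0.39 × 1.34 × 1.6 = 0.8362 m³/s
w_6 = (16.5 − 12.3)/2 = 2.1 m; q_6 = 0.37 × 1.09 × 2.1 = 0.8469 m³/s
Stations 1, 7 contribute zero (depth or velocity is 0).
Q = Σ qᵢ = 7.248 m³/s
= 7.248 × 1000 = 7248 L/s

7250 L/s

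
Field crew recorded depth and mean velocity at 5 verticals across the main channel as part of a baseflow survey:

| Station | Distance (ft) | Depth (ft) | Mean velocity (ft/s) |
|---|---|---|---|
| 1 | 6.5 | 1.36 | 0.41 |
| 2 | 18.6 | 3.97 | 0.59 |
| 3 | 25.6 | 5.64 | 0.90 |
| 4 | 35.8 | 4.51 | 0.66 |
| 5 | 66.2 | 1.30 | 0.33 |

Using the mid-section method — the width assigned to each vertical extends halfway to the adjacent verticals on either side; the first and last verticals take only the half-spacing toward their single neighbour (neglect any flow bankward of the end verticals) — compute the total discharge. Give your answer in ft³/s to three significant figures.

w_1 = (18.6 − 6.5)/2 = 6.05 ft; q_1 = 0.41 × 1.36 × 6.05 = 3.373 ft³/s
w_2 = (25.6 − 6.5)/2 = 9.55 ft; q_2 = 0.59 × 3.97 × 9.55 = 22.37 ft³/s
w_3 = (35.8 − 18.6)/2 = 8.6 ft; q_3 = 0.90 × 5.64 × 8.6 = 43.65 ft³/s
w_4 = (66.2 − 25.6)/2 = 20.3 ft; q_4 = 0.66 × 4.51 × 20.3 = 60.42 ft³/s
w_5 = (66.2 − 35.8)/2 = 15.2 ft; q_5 = 0.33 × 1.30 × 15.2 = 6.521 ft³/s
Q = Σ qᵢ = 136.3 ft³/s

136 ft³/s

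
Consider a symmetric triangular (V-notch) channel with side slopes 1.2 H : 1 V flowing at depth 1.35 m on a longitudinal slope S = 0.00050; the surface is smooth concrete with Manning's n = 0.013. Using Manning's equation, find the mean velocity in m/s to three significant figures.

1.11 m/s

A = z·y² = 1.2×1.35² = 2.187 m²
P = 2y√(1+z²) = 2×1.35×√(1+1.2²) = 4.218 m
R = A/P = 2.187/4.218 = 0.5185 m
Q = (1/n)·A·R^(2/3)·S^(1/2) = (1/0.013) × 2.187 × 0.5185^(2/3) × 0.00050^(1/2) = 2.428 m³/s
V = Q/A = 2.428/2.187 = 1.110 m/s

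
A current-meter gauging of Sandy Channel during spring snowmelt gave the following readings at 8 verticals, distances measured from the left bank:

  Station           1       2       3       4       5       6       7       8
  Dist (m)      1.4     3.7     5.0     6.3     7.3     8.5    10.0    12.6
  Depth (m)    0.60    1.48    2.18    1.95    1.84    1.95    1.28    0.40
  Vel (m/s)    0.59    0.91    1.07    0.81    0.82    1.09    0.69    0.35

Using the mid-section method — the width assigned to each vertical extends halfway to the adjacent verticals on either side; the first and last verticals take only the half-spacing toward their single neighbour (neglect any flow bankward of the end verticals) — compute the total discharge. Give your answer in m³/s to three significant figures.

14.2 m³/s

w_1 = (3.7 − 1.4)/2 = 1.15 m; q_1 = 0.59 × 0.60 × 1.15 = 0.4071 m³/s
w_2 = (5.0 − 1.4)/2 = 1.8 m; q_2 = 0.91 × 1.48 × 1.8 = 2.424 m³/s
w_3 = (6.3 − 3.7)/2 = 1.3 m; q_3 = 1.07 × 2.18 × 1.3 = 3.032 m³/s
w_4 = (7.3 − 5.0)/2 = 1.15 m; q_4 = 0.81 × 1.95 × 1.15 = 1.816 m³/s
w_5 = (8.5 − 6.3)/2 = 1.1 m; q_5 = 0.82 × 1.84 × 1.1 = 1.660 m³/s
w_6 = (10.0 − 7.3)/2 = 1.35 m; q_6 = 1.09 × 1.95 × 1.35 = 2.869 m³/s
w_7 = (12.6 − 8.5)/2 = 2.05 m; q_7 = 0.69 × 1.28 × 2.05 = 1.811 m³/s
w_8 = (12.6 − 10.0)/2 = 1.3 m; q_8 = 0.35 × 0.40 × 1.3 = 0.1820 m³/s
Q = Σ qᵢ = 14.20 m³/s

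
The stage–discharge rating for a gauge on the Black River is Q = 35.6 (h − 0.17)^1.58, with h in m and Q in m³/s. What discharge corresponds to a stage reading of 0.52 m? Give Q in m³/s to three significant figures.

6.78 m³/s

Q = 35.6 × (0.52 − 0.17)^1.58 = 35.6 × 0.35^1.58 = 6.778 m³/s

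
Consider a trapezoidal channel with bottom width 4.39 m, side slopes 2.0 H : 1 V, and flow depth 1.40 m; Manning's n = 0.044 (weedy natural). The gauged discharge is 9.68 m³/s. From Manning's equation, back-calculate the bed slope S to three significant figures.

0.00193

A = (b + z·y)·y = (4.39 + 2.0×1.40)×1.40 = 10.07 m²
P = b + 2y√(1+z²) = 4.39 + 2×1.40×√(1+2.0²) = 10.65 m
R = A/P = 10.07/10.65 = 0.9451 m
S = (Q·n / (1·A·R^(2/3)))² = (9.68×0.044 / (1×10.07×0.9630))² = 0.001930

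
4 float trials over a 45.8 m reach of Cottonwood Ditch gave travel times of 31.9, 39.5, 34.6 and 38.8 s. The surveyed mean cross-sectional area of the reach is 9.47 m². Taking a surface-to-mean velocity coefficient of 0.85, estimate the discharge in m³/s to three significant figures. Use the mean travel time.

10.2 m³/s

t̄ = (31.9 + 39.5 + 34.6 + 38.8) / 4 = 36.2 s
v_surface = L / t̄ = 45.8 / 36.2 = 1.265 m/s
v_mean = 0.85 × 1.265 = 1.075 m/s
Q = A × v_mean = 9.47 × 1.075 = 10.18 m³/s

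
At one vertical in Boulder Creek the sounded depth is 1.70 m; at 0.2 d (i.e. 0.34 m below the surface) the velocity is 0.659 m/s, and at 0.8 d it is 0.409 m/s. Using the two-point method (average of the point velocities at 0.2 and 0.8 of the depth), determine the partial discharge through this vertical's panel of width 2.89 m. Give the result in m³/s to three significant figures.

2.62 m³/s

v̄ = (0.659 + 0.409) / 2 = 0.5340 m/s
q = v̄ × d × w = 0.5340 × 1.70 × 2.89 = 2.624 m³/s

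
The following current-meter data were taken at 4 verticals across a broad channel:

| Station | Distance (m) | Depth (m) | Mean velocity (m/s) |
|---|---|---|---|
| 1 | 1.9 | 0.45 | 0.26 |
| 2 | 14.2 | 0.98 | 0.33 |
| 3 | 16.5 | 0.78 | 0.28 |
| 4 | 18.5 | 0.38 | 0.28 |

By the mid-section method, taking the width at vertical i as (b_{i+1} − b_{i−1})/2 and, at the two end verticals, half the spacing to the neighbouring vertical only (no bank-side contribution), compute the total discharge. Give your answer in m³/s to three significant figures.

w_1 = (14.2 − 1.9)/2 = 6.15 m; q_1 = 0.26 × 0.45 × 6.15 = 0.7196 m³/s
w_2 = (16.5 − 1.9)/2 = 7.3 m; q_2 = 0.33 × 0.98 × 7.3 = 2.361 m³/s
w_3 = (18.5 − 14.2)/2 = 2.15 m; q_3 = 0.28 × 0.78 × 2.15 = 0.4696 m³/s
w_4 = (18.5 − 16.5)/2 = 1 m; q_4 = 0.28 × 0.38 × 1 = 0.1064 m³/s
Q = Σ qᵢ = 3.656 m³/s

3.66 m³/s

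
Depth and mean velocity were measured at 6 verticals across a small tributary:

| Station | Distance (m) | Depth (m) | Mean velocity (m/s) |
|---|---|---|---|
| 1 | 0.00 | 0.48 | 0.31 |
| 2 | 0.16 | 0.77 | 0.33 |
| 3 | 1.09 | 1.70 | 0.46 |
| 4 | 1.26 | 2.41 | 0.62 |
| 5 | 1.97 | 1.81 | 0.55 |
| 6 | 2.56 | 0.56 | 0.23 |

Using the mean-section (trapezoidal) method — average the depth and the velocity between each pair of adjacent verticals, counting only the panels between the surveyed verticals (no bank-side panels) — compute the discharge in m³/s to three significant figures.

1.82 m³/s

Panel 1-2: Δb = 0.16 m, d̄ = (0.48+0.77)/2 = 0.625, v̄ = (0.31+0.33)/2 = 0.32 → q = 0.16×0.625×0.32 = 0.03200 m³/s
Panel 2-3: Δb = 0.93 m, d̄ = (0.77+1.70)/2 = 1.235, v̄ = (0.33+0.46)/2 = 0.395 → q = 0.93×1.235×0.395 = 0.4537 m³/s
Panel 3-4: Δb = 0.17 m, d̄ = (1.70+2.41)/2 = 2.055, v̄ = (0.46+0.62)/2 = 0.54 → q = 0.17×2.055×0.54 = 0.1886 m³/s
Panel 4-5: Δb = 0.71 m, d̄ = (2.41+1.81)/2 = 2.11, v̄ = (0.62+0.55)/2 = 0.585 → q = 0.71×2.11×0.585 = 0.8764 m³/s
Panel 5-6: Δb = 0.59 m, d̄ = (1.81+0.56)/2 = 1.185, v̄ = (0.55+0.23)/2 = 0.39 → q = 0.59×1.185×0.39 = 0.2727 m³/s
Q = Σ q = 1.823 m³/s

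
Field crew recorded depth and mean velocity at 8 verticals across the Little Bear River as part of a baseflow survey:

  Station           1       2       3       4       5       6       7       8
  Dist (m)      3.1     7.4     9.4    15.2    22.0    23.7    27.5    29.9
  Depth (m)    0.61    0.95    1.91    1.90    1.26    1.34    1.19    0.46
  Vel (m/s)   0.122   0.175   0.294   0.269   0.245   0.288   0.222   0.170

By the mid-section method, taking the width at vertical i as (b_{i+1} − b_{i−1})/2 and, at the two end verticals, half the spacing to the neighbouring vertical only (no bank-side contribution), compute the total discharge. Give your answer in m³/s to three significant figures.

9.38 m³/s

w_1 = (7.4 − 3.1)/2 = 2.15 m; q_1 = 0.122 × 0.61 × 2.15 = 0.1600 m³/s
w_2 = (9.4 − 3.1)/2 = 3.15 m; q_2 = 0.175 × 0.95 × 3.15 = 0.5237 m³/s
w_3 = (15.2 − 7.4)/2 = 3.9 m; q_3 = 0.294 × 1.91 × 3.9 = 2.190 m³/s
w_4 = (22.0 − 9.4)/2 = 6.3 m; q_4 = 0.269 × 1.90 × 6.3 = 3.220 m³/s
w_5 = (23.7 − 15.2)/2 = 4.25 m; q_5 = 0.245 × 1.26 × 4.25 = 1.312 m³/s
w_6 = (27.5 − 22.0)/2 = 2.75 m; q_6 = 0.288 × 1.34 × 2.75 = 1.061 m³/s
w_7 = (29.9 − 23.7)/2 = 3.1 m; q_7 = 0.222 × 1.19 × 3.1 = 0.8190 m³/s
w_8 = (29.9 − 27.5)/2 = 1.2 m; q_8 = 0.170 × 0.46 × 1.2 = 0.09384 m³/s
Q = Σ qᵢ = 9.380 m³/s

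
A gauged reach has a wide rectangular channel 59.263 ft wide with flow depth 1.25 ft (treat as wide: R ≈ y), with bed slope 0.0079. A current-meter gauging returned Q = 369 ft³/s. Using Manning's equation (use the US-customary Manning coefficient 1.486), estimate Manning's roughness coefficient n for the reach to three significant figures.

0.0308

A = b·y = 59.263 × 1.25 = 74.08 ft²
Wide channel: R ≈ y = 1.25 ft
n = (1.486/Q)·A·R^(2/3)·S^(1/2) = (1.486/369) × 74.08 × 1.160 × 0.08888 = 0.03077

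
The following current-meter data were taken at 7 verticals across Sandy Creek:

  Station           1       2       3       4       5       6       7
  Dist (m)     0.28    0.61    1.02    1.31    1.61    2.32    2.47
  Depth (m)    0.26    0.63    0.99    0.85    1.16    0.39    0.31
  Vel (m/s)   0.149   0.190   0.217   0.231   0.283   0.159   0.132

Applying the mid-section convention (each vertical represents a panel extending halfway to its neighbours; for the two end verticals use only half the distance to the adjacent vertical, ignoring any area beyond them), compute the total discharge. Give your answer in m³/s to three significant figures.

0.379 m³/s

w_1 = (0.61 − 0.28)/2 = 0.165 m; q_1 = 0.149 × 0.26 × 0.165 = 0.006392 m³/s
w_2 = (1.02 − 0.28)/2 = 0.37 m; q_2 = 0.190 × 0.63 × 0.37 = 0.04429 m³/s
w_3 = (1.31 − 0.61)/2 = 0.35 m; q_3 = 0.217 × 0.99 × 0.35 = 0.07519 m³/s
w_4 = (1.61 − 1.02)/2 = 0.295 m; q_4 = 0.231 × 0.85 × 0.295 = 0.05792 m³/s
w_5 = (2.32 − 1.31)/2 = 0.505 m; q_5 = 0.283 × 1.16 × 0.505 = 0.1658 m³/s
w_6 = (2.47 − 1.61)/2 = 0.43 m; q_6 = 0.159 × 0.39 × 0.43 = 0.02666 m³/s
w_7 = (2.47 − 2.32)/2 = 0.075 m; q_7 = 0.132 × 0.31 × 0.075 = 0.003069 m³/s
Q = Σ qᵢ = 0.3793 m³/s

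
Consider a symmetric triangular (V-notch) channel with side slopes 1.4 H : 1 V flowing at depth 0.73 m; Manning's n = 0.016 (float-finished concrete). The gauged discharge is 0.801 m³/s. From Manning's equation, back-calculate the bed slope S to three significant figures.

0.00149

A = z·y² = 1.4×0.73² = 0.7461 m²
P = 2y√(1+z²) = 2×0.73×√(1+1.4²) = 2.512 m
R = A/P = 0.7461/2.512 = 0.2970 m
S = (Q·n / (1·A·R^(2/3)))² = (0.801×0.016 / (1×0.7461×0.4452))² = 0.001489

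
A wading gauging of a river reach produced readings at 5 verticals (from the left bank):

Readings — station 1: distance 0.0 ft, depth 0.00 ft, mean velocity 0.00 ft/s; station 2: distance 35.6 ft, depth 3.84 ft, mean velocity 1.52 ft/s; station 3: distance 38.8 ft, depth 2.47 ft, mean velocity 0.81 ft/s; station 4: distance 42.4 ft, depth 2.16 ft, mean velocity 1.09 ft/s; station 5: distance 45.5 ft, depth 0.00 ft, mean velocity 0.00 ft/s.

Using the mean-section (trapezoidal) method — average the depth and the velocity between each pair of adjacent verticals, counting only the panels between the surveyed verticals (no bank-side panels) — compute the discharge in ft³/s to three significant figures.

Panel 1-2: Δb = 35.6 ft, d̄ = (0.00+3.84)/2 = 1.92, v̄ = (0.00+1.52)/2 = 0.76 → q = 35.6×1.92×0.76 = 51.95 ft³/s
Panel 2-3: Δb = 3.2 ft, d̄ = (3.84+2.47)/2 = 3.155, v̄ = (1.52+0.81)/2 = 1.165 → q = 3.2×3.155×1.165 = 11.76 ft³/s
Panel 3-4: Δb = 3.6 ft, d̄ = (2.47+2.16)/2 = 2.315, v̄ = (0.81+1.09)/2 = 0.95 → q = 3.6×2.315×0.95 = 7.917 ft³/s
Panel 4-5: Δb = 3.1 ft, d̄ = (2.16+0.00)/2 = 1.08, v̄ = (1.09+0.00)/2 = 0.545 → q = 3.1×1.08×0.545 = 1.825 ft³/s
Q = Σ q = 73.45 ft³/s

73.5 ft³/s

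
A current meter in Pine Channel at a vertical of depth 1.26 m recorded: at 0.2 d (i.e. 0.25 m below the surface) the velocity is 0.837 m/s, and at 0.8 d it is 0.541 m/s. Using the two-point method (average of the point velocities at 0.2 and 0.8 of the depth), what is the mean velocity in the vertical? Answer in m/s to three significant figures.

0.689 m/s

v̄ = (0.837 + 0.541) / 2 = 0.6890 m/s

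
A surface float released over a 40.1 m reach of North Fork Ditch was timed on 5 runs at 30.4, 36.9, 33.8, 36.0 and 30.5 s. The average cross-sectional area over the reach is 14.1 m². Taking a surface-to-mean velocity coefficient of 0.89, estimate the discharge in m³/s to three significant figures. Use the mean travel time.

t̄ = (30.4 + 36.9 + 33.8 + 36.0 + 30.5) / 5 = 33.52 s
v_surface = L / t̄ = 40.1 / 33.52 = 1.196 m/s
v_mean = 0.89 × 1.196 = 1.065 m/s
Q = A × v_mean = 14.1 × 1.065 = 15.01 m³/s

15.0 m³/s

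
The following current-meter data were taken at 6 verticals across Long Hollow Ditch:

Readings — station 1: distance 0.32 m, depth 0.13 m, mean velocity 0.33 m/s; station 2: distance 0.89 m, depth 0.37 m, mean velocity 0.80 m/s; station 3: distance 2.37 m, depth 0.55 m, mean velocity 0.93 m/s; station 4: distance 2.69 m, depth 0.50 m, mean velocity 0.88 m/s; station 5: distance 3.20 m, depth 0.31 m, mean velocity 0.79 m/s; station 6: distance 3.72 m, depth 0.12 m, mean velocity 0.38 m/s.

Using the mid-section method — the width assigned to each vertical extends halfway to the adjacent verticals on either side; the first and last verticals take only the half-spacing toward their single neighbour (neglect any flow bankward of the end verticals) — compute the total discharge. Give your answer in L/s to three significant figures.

1100 L/s

w_1 = (0.89 − 0.32)/2 = 0.285 m; q_1 = 0.33 × 0.13 × 0.285 = 0.01223 m³/s
w_2 = (2.37 − 0.32)/2 = 1.025 m; q_2 = 0.80 × 0.37 × 1.025 = 0.3034 m³/s
w_3 = (2.69 − 0.89)/2 = 0.9 m; q_3 = 0.93 × 0.55 × 0.9 = 0.4604 m³/s
w_4 = (3.20 − 2.37)/2 = 0.415 m; q_4 = 0.88 × 0.50 × 0.415 = 0.1826 m³/s
w_5 = (3.72 − 2.69)/2 = 0.515 m; q_5 = 0.79 × 0.31 × 0.515 = 0.1261 m³/s
w_6 = (3.72 − 3.20)/2 = 0.26 m; q_6 = 0.38 × 0.12 × 0.26 = 0.01186 m³/s
Q = Σ qᵢ = 1.097 m³/s
= 1.097 × 1000 = 1097 L/s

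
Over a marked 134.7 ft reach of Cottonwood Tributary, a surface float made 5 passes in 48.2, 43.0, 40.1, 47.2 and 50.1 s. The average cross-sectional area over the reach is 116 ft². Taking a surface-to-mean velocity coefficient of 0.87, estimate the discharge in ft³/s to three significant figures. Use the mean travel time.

t̄ = (48.2 + 43.0 + 40.1 + 47.2 + 50.1) / 5 = 45.72 s
v_surface = L / t̄ = 134.7 / 45.72 = 2.946 ft/s
v_mean = 0.87 × 2.946 = 2.563 ft/s
Q = A × v_mean = 116 × 2.563 = 297.3 ft³/s

297 ft³/s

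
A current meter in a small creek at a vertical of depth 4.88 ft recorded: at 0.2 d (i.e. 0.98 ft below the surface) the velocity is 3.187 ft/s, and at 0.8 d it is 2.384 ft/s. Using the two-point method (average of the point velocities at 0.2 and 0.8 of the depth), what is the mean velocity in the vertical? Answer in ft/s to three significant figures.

v̄ = (3.187 + 2.384) / 2 = 2.786 ft/s

2.79 ft/s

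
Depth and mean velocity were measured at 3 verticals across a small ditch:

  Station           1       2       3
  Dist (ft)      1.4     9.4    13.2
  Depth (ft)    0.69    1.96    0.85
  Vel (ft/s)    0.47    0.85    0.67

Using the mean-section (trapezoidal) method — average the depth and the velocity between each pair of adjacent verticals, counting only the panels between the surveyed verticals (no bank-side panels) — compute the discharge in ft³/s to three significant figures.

11.1 ft³/s

Panel 1-2: Δb = 8 ft, d̄ = (0.69+1.96)/2 = 1.325, v̄ = (0.47+0.85)/2 = 0.66 → q = 8×1.325×0.66 = 6.996 ft³/s
Panel 2-3: Δb = 3.8 ft, d̄ = (1.96+0.85)/2 = 1.405, v̄ = (0.85+0.67)/2 = 0.76 → q = 3.8×1.405×0.76 = 4.058 ft³/s
Q = Σ q = 11.05 ft³/s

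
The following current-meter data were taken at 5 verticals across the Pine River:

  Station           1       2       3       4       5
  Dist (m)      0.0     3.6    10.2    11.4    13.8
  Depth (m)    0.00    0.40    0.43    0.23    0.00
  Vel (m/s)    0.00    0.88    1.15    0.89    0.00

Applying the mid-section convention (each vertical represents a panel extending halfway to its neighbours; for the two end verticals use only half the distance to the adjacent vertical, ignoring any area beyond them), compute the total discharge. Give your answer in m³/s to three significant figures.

w_2 = (10.2 − 0.0)/2 = 5.1 m; q_2 = 0.88 × 0.40 × 5.1 = 1.795 m³/s
w_3 = (11.4 − 3.6)/2 = 3.9 m; q_3 = 1.15 × 0.43 × 3.9 = 1.929 m³/s
w_4 = (13.8 − 10.2)/2 = 1.8 m; q_4 = 0.89 × 0.23 × 1.8 = 0.3685 m³/s
Stations 1, 5 contribute zero (depth or velocity is 0).
Q = Σ qᵢ = 4.092 m³/s

4.09 m³/s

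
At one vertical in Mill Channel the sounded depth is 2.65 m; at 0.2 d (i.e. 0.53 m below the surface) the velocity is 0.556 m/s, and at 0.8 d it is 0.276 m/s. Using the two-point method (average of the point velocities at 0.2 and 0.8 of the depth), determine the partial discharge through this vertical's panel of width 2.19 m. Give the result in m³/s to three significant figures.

v̄ = (0.556 + 0.276) / 2 = 0.4160 m/s
q = v̄ × d × w = 0.4160 × 2.65 × 2.19 = 2.414 m³/s

2.41 m³/s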